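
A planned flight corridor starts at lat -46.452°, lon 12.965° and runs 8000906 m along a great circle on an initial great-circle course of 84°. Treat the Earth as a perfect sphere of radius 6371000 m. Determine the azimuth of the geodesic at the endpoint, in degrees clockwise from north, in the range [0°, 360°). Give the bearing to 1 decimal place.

final bearing 43.9°

Angular distance δ = d/R = 8000906 / 6371000 = 1.255832 rad.
Start latitude φ₁ = -0.810740 rad; initial bearing θ = 1.466077 rad.
sin φ₂ = sin φ₁ cos δ + cos φ₁ sin δ cos θ = (-0.724797)(0.309783) + (0.688962)(0.950807)(0.104528) = -0.156056
φ₂ = asin(-0.156056) = -0.156697 rad = -8.978°.
Then Δλ = atan2(0.651482, 0.196673) = 1.277610 rad, from sin θ sin δ cos φ₁ over cos δ − sin φ₁ sin φ₂.
Hence λ₂ = 12.965° + 73.202° = 86.167°.
The forward bearing on arrival equals the back-azimuth from the destination plus 180°.
Back-azimuth from P₂ (-9.0°, 86.2°) to P₁ (-46.5°, 13.0°), with Δλ' = λ₁ − λ₂ = -73.2°: atan2( sin Δλ' cos φ₁ , cos φ₂ sin φ₁ − sin φ₂ cos φ₁ cos Δλ' ) = 223.9°.
Final bearing = (223.9° + 180°) mod 360° = 43.9°.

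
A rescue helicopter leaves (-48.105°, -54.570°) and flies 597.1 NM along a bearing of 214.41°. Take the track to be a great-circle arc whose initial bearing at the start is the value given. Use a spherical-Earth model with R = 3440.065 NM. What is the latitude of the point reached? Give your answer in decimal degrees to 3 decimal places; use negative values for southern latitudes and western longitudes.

δ = 597.1/3440.065 = 0.173572 rad (9.9450°).
With φ₁ = -48.105° = -0.839591 rad and θ = 214.41° = 3.742160 rad:
Destination latitude: φ₂ = arcsin( sin φ₁ cos δ + cos φ₁ sin δ cos θ ) = arcsin(-0.828330) = -55.928°.
Then Δλ = atan2(-0.065171, 0.368390) = -0.175097 rad, from sin θ sin δ cos φ₁ over cos δ − sin φ₁ sin φ₂.
λ₂ = -54.570° + -10.032° = -64.602°.

latitude -55.928°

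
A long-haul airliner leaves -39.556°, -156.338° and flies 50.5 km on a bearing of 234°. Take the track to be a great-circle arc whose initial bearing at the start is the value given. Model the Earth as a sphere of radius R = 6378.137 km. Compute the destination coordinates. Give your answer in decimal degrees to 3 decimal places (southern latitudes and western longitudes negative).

latitude -39.822°, longitude -156.816°

The arc subtends δ = 50.5/6378.137 = 0.007918 rad at the centre.
Start latitude φ₁ = -0.690382 rad; initial bearing θ = 4.084070 rad.
sin φ₂ = sin φ₁ cos δ + cos φ₁ sin δ cos θ = (-0.636832)(0.999969) + (0.771003)(0.007918)(-0.587785) = -0.640400
φ₂ = asin(-0.640400) = -0.695019 rad = -39.822°.
Then Δλ = atan2(-0.004939, 0.592141) = -0.008340 rad, from sin θ sin δ cos φ₁ over cos δ − sin φ₁ sin φ₂.
λ₂ = λ₁ + Δλ = -156.816°.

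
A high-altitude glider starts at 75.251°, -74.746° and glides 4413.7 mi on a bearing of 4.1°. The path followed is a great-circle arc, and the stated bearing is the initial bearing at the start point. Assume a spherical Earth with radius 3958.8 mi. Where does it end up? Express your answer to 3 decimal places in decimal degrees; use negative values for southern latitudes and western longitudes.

The arc subtends δ = 4413.7/3958.8 = 1.114909 rad at the centre.
Start latitude φ₁ = 1.313378 rad; initial bearing θ = 0.071558 rad.
Destination latitude: φ₂ = arcsin( sin φ₁ cos δ + cos φ₁ sin δ cos θ ) = arcsin(0.653753) = 40.825°.
Then Δλ = atan2(0.016343, -0.191952) = 3.056655 rad, from sin θ sin δ cos φ₁ over cos δ − sin φ₁ sin φ₂.
Hence λ₂ = -74.746° + 175.133° = 100.387°.

latitude 40.825°, longitude 100.387°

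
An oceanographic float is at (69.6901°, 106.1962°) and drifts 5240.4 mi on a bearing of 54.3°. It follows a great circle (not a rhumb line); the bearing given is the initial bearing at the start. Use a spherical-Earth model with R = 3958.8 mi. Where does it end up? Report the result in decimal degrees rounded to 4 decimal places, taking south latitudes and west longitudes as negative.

Angular distance δ = d/R = 5240.4 / 3958.8 = 1.323734 rad.
With φ₁ = 69.6901° = 1.216322 rad and θ = 54.3° = 0.947714 rad:
sin φ₂ = sin φ₁ cos δ + cos φ₁ sin δ cos θ = (0.937829)(0.244556) + (0.347098)(0.969635)(0.583541) = 0.425747
φ₂ = asin(0.425747) = 0.439788 rad = 25.1980°.
For the longitude increment, Δλ = atan2( sin θ sin δ cos φ₁, cos δ − sin φ₁ sin φ₂ ) = atan2(0.273313, -0.154722) = 119.5141°.
λ₂ = 106.1962° + 119.5141° = 225.7103°, normalized to (−180°, 180°] → -134.2897°.

latitude 25.1980°, longitude -134.2897°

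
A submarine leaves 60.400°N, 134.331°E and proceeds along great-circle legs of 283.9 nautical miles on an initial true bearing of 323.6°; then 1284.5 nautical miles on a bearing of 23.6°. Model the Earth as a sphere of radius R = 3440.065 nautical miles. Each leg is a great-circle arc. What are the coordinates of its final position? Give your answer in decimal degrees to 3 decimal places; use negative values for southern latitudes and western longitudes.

latitude 79.584°, longitude -178.211°

Apply the spherical direct solution leg by leg, carrying full precision between legs.
Leg 1: from (60.400°, 134.331°), δ = 283.9/3440.065 = 0.082528 rad, θ = 323.6° → φ = 64.067°, λ = 127.908°.
Leg 2: from (64.067°, 127.908°), δ = 1284.5/3440.065 = 0.373394 rad, θ = 23.6° → φ = 79.584°, λ = -178.211°.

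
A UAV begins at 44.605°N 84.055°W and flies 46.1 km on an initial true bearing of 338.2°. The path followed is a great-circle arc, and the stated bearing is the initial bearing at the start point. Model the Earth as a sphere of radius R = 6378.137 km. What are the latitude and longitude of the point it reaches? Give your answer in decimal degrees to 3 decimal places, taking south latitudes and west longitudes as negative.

latitude 44.989°, longitude -84.272°

Central angle δ = d/R = 0.007228 rad.
With φ₁ = 44.605° = 0.778504 rad and θ = 338.2° = 5.902704 rad:
Destination latitude: φ₂ = arcsin( sin φ₁ cos δ + cos φ₁ sin δ cos θ ) = arcsin(0.706975) = 44.989°.
Δλ = atan2( sin θ sin δ cos φ₁ , cos δ − sin φ₁ sin φ₂ ) = atan2(-0.001911, 0.503525) = -0.003795 rad = -0.217°.
λ₂ = λ₁ + Δλ = -84.272°.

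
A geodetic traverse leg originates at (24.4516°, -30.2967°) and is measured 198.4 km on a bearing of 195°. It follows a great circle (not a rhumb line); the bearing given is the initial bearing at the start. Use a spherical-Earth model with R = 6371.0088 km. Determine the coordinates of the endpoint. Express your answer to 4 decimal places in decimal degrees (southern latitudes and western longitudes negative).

latitude 22.7273°, longitude -30.7973°

The arc subtends δ = 198.4/6371.0088 = 0.031141 rad at the centre.
With φ₁ = 24.4516° = 0.426761 rad and θ = 195° = 3.403392 rad:
sin φ₂ = sin φ₁ cos δ + cos φ₁ sin δ cos θ = (0.413924)(0.999515) + (0.910311)(0.031136)(-0.965926) = 0.386346
φ₂ = asin(0.386346) = 0.396667 rad = 22.7273°.
Δλ = atan2( sin θ sin δ cos φ₁ , cos δ − sin φ₁ sin φ₂ ) = atan2(-0.007336, 0.839597) = -0.008737 rad = -0.5006°.
λ₂ = -30.2967° + -0.5006° = -30.7973°.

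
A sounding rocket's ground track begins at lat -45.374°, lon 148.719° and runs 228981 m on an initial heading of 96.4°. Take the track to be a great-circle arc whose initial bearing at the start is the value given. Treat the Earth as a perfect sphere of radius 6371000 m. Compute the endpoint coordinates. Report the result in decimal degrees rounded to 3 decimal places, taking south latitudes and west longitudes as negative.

latitude -45.566°, longitude 151.643°

Central angle δ = d/R = 0.035941 rad.
With φ₁ = -45.374° = -0.791926 rad and θ = 96.4° = 1.682497 rad:
sin φ₂ = sin φ₁ cos δ + cos φ₁ sin δ cos θ = (-0.711707)(0.999354) + (0.702476)(0.035933)(-0.111469) = -0.714061
φ₂ = asin(-0.714061) = -0.795283 rad = -45.566°.
For the longitude increment, Δλ = atan2( sin θ sin δ cos φ₁, cos δ − sin φ₁ sin φ₂ ) = atan2(0.025085, 0.491151) = 2.924°.
Hence λ₂ = 148.719° + 2.924° = 151.643°.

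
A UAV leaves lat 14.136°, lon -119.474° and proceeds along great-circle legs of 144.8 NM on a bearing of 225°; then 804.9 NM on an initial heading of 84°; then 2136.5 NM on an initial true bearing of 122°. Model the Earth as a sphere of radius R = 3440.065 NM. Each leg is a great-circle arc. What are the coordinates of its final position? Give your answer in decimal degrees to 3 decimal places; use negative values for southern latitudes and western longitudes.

Apply the spherical direct solution leg by leg, carrying full precision between legs.
Leg 1: from (14.136°, -119.474°), δ = 144.8/3440.065 = 0.042092 rad, θ = 225° → φ = 12.425°, λ = -121.220°.
Leg 2: from (12.425°, -121.220°), δ = 804.9/3440.065 = 0.233978 rad, θ = 84° → φ = 13.471°, λ = -107.504°.
Leg 3: from (13.471°, -107.504°), δ = 2136.5/3440.065 = 0.621064 rad, θ = 122° → φ = -6.340°, λ = -77.735°.

latitude -6.340°, longitude -77.735°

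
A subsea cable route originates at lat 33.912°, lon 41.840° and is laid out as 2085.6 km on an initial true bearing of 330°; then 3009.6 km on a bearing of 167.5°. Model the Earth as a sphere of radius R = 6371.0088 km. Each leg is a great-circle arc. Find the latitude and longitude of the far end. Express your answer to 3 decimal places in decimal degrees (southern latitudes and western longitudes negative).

Apply the spherical direct solution leg by leg, carrying full precision between legs.
Leg 1: from (33.912°, 41.840°), δ = 2085.6/6371.0088 = 0.327358 rad, θ = 330° → φ = 49.410°, λ = 27.534°.
Leg 2: from (49.410°, 27.534°), δ = 3009.6/6371.0088 = 0.472390 rad, θ = 167.5° → φ = 22.780°, λ = 33.666°.

latitude 22.780°, longitude 33.666°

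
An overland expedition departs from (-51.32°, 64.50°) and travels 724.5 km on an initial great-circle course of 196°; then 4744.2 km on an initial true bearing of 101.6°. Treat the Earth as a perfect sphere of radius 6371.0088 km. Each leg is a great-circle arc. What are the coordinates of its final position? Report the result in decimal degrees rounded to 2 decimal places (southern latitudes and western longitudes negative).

latitude -43.91°, longitude 128.32°

Apply the spherical direct solution leg by leg, carrying full precision between legs.
Leg 1: from (-51.32°, 64.50°), δ = 724.5/6371.0088 = 0.113718 rad, θ = 196° → φ = -57.54°, λ = 61.16°.
Leg 2: from (-57.54°, 61.16°), δ = 4744.2/6371.0088 = 0.744654 rad, θ = 101.6° → φ = -43.91°, λ = 128.32°.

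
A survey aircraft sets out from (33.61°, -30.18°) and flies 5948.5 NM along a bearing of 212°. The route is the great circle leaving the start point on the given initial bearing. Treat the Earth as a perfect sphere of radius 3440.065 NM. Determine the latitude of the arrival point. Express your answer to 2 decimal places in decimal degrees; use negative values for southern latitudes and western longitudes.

latitude -51.70°

Central angle δ = d/R = 1.729182 rad.
Start latitude φ₁ = 0.586605 rad; initial bearing θ = 3.700098 rad.
Applying the spherical law of cosines for sides, sin φ₂ = sin φ₁ cos δ + cos φ₁ sin δ cos θ = -0.784741, so φ₂ = -51.70°.
Δλ = atan2( sin θ sin δ cos φ₁ , cos δ − sin φ₁ sin φ₂ ) = atan2(-0.435806, 0.276659) = -1.005166 rad = -57.59°.
Hence λ₂ = -30.18° + -57.59° = -87.77°.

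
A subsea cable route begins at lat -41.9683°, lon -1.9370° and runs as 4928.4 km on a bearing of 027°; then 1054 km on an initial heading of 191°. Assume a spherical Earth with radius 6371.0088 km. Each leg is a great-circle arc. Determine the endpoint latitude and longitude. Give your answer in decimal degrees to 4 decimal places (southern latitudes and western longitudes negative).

latitude -10.1937°, longitude 14.7294°

Apply the spherical direct solution leg by leg, carrying full precision between legs.
Leg 1: from (-41.9683°, -1.9370°), δ = 4928.4/6371.0088 = 0.773567 rad, θ = 27° → φ = -0.8910°, λ = 16.5589°.
Leg 2: from (-0.8910°, 16.5589°), δ = 1054/6371.0088 = 0.165437 rad, θ = 191° → φ = -10.1937°, λ = 14.7294°.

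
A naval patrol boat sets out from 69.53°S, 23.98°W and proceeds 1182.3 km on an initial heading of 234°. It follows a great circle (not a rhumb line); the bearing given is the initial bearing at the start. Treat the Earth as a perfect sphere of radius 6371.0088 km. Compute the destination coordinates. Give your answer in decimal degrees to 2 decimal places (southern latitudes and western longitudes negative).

latitude -73.48°, longitude -55.64°

Angular distance δ = d/R = 1182.3 / 6371.0088 = 0.185575 rad.
Start latitude φ₁ = -1.213527 rad; initial bearing θ = 4.084070 rad.
Destination latitude: φ₂ = arcsin( sin φ₁ cos δ + cos φ₁ sin δ cos θ ) = arcsin(-0.958698) = -73.48°.
For the longitude increment, Δλ = atan2( sin θ sin δ cos φ₁, cos δ − sin φ₁ sin φ₂ ) = atan2(-0.052203, 0.084669) = -31.66°.
Hence λ₂ = -23.98° + -31.66° = -55.64°.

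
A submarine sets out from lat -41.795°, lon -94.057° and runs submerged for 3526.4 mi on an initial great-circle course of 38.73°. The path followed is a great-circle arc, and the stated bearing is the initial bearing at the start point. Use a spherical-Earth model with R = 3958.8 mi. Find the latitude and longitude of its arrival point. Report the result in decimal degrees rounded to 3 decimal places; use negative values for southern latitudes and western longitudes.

latitude 1.899°, longitude -64.930°

Central angle δ = d/R = 0.890775 rad.
Start latitude φ₁ = -0.729460 rad; initial bearing θ = 0.675966 rad.
Applying the spherical law of cosines for sides, sin φ₂ = sin φ₁ cos δ + cos φ₁ sin δ cos θ = 0.033142, so φ₂ = 1.899°.
Then Δλ = atan2(0.362688, 0.650898) = 0.508363 rad, from sin θ sin δ cos φ₁ over cos δ − sin φ₁ sin φ₂.
λ₂ = -94.057° + 29.127° = -64.930°.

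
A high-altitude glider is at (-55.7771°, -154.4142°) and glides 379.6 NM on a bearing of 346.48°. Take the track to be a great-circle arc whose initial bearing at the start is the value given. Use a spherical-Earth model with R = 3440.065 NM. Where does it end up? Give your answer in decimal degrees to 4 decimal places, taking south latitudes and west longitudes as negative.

The arc subtends δ = 379.6/3440.065 = 0.110347 rad at the centre.
Start latitude φ₁ = -0.973494 rad; initial bearing θ = 6.047217 rad.
Destination latitude: φ₂ = arcsin( sin φ₁ cos δ + cos φ₁ sin δ cos θ ) = arcsin(-0.761609) = -49.6062°.
For the longitude increment, Δλ = atan2( sin θ sin δ cos φ₁, cos δ − sin φ₁ sin φ₂ ) = atan2(-0.014479, 0.364178) = -2.2768°.
λ₂ = -154.4142° + -2.2768° = -156.6910°.

latitude -49.6062°, longitude -156.6910°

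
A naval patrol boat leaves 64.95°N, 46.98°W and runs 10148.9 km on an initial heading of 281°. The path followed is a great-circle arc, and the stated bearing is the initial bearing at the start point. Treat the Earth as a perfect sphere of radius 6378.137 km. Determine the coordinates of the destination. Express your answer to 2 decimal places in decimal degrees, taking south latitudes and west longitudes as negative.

latitude 3.57°, longitude -147.46°

Central angle δ = d/R = 1.591201 rad.
Converting: φ₁ = 1.133591 rad, θ = 4.904375 rad.
Applying the spherical law of cosines for sides, sin φ₂ = sin φ₁ cos δ + cos φ₁ sin δ cos θ = 0.062289, so φ₂ = 3.57°.
Δλ = atan2( sin θ sin δ cos φ₁ , cos δ − sin φ₁ sin φ₂ ) = atan2(-0.415543, -0.076834) = -1.753631 rad = -100.48°.
λ₂ = -46.98° + -100.48° = -147.46°.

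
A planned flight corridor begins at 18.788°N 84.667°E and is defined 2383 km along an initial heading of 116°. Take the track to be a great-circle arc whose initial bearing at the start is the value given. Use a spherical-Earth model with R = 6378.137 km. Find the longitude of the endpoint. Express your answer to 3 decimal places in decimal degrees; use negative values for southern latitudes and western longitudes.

longitude 104.040°

The arc subtends δ = 2383/6378.137 = 0.373620 rad at the centre.
With φ₁ = 18.788° = 0.327912 rad and θ = 116° = 2.024582 rad:
Applying the spherical law of cosines for sides, sin φ₂ = sin φ₁ cos δ + cos φ₁ sin δ cos θ = 0.148374, so φ₂ = 8.533°.
Δλ = atan2( sin θ sin δ cos φ₁ , cos δ − sin φ₁ sin φ₂ ) = atan2(0.310570, 0.883226) = 0.338127 rad = 19.373°.
λ₂ = 84.667° + 19.373° = 104.040°.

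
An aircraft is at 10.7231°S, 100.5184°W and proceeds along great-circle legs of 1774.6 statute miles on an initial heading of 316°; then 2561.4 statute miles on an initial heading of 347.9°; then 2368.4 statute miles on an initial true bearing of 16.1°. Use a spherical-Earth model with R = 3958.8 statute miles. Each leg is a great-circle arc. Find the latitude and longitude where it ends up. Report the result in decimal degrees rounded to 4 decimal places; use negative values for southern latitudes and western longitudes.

latitude 74.3992°, longitude -92.8255°

Apply the spherical direct solution leg by leg, carrying full precision between legs.
Leg 1: from (-10.7231°, -100.5184°), δ = 1774.6/3958.8 = 0.448267 rad, θ = 316° → φ = 7.9692°, λ = -118.2167°.
Leg 2: from (7.9692°, -118.2167°), δ = 2561.4/3958.8 = 0.647014 rad, θ = 347.9° → φ = 43.9748°, λ = -128.3294°.
Leg 3: from (43.9748°, -128.3294°), δ = 2368.4/3958.8 = 0.598262 rad, θ = 16.1° → φ = 74.3992°, λ = -92.8255°.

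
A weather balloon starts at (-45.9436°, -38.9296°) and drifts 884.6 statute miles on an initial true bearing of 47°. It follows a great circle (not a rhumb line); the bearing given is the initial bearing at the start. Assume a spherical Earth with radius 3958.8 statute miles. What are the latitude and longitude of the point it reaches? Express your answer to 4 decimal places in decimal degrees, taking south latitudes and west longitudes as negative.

δ = 884.6/3958.8 = 0.223452 rad (12.8028°).
Start latitude φ₁ = -0.801867 rad; initial bearing θ = 0.820305 rad.
Destination latitude: φ₂ = arcsin( sin φ₁ cos δ + cos φ₁ sin δ cos θ ) = arcsin(-0.595699) = -36.5625°.
Then Δλ = atan2(0.112695, 0.547036) = 0.203168 rad, from sin θ sin δ cos φ₁ over cos δ − sin φ₁ sin φ₂.
λ₂ = -38.9296° + 11.6407° = -27.2889°.

latitude -36.5625°, longitude -27.2889°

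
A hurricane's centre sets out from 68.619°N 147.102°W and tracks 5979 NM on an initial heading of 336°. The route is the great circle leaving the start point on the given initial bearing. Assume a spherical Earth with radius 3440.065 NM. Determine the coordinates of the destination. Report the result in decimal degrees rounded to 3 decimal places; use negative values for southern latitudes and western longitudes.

δ = 5979/3440.065 = 1.738049 rad (99.5828°).
Converting: φ₁ = 1.197627 rad, θ = 5.864306 rad.
sin φ₂ = sin φ₁ cos δ + cos φ₁ sin δ cos θ = (0.931177)(-0.166474) + (0.364568)(0.986046)(0.913545) = 0.173386
φ₂ = asin(0.173386) = 0.174266 rad = 9.985°.
Δλ = atan2( sin θ sin δ cos φ₁ , cos δ − sin φ₁ sin φ₂ ) = atan2(-0.146214, -0.327926) = -2.722175 rad = -155.969°.
λ₂ = -147.102° + -155.969° = -303.071°, normalized to (−180°, 180°] → 56.929°.

latitude 9.985°, longitude 56.929°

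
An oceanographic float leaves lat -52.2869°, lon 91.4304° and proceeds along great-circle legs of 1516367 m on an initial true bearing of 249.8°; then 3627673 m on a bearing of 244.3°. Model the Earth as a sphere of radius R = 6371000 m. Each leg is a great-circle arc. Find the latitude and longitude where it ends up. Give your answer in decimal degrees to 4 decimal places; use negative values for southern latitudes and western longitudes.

Apply the spherical direct solution leg by leg, carrying full precision between legs.
Leg 1: from (-52.2869°, 91.4304°), δ = 1516367/6371000 = 0.238011 rad, θ = 249.8° → φ = -54.9431°, λ = 68.7728°.
Leg 2: from (-54.9431°, 68.7728°), δ = 3627673/6371000 = 0.569404 rad, θ = 244.3° → φ = -55.4589°, λ = 9.8147°.

latitude -55.4589°, longitude 9.8147°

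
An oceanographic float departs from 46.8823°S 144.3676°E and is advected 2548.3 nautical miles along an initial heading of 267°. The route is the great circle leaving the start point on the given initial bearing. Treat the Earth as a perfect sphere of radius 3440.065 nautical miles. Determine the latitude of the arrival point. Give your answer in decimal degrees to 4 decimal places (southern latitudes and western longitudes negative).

The arc subtends δ = 2548.3/3440.065 = 0.740771 rad at the centre.
Converting: φ₁ = -0.818250 rad, θ = 4.660029 rad.
Applying the spherical law of cosines for sides, sin φ₂ = sin φ₁ cos δ + cos φ₁ sin δ cos θ = -0.562807, so φ₂ = -34.2502°.
Then Δλ = atan2(-0.460632, 0.327127) = -0.953278 rad, from sin θ sin δ cos φ₁ over cos δ − sin φ₁ sin φ₂.
λ₂ = 144.3676° + -54.6188° = 89.7488°.

latitude -34.2502°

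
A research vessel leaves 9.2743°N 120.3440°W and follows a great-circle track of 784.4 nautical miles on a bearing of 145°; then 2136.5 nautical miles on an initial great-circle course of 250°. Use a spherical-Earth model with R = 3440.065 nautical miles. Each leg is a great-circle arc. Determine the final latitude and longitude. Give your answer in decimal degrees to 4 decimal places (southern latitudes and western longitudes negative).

Apply the spherical direct solution leg by leg, carrying full precision between legs.
Leg 1: from (9.2743°, -120.3440°), δ = 784.4/3440.065 = 0.228019 rad, θ = 145° → φ = -1.4760°, λ = -112.8918°.
Leg 2: from (-1.4760°, -112.8918°), δ = 2136.5/3440.065 = 0.621064 rad, θ = 250° → φ = -12.7034°, λ = -146.9842°.

latitude -12.7034°, longitude -146.9842°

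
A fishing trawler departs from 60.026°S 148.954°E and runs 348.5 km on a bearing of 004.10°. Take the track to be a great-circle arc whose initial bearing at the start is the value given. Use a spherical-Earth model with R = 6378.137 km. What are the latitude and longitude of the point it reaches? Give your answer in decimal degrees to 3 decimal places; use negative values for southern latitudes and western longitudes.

Central angle δ = d/R = 0.054640 rad.
Converting: φ₁ = -1.047651 rad, θ = 0.071558 rad.
Destination latitude: φ₂ = arcsin( sin φ₁ cos δ + cos φ₁ sin δ cos θ ) = arcsin(-0.837744) = -56.903°.
Then Δλ = atan2(0.001951, 0.272810) = 0.007151 rad, from sin θ sin δ cos φ₁ over cos δ − sin φ₁ sin φ₂.
Hence λ₂ = 148.954° + 0.410° = 149.364°.

latitude -56.903°, longitude 149.364°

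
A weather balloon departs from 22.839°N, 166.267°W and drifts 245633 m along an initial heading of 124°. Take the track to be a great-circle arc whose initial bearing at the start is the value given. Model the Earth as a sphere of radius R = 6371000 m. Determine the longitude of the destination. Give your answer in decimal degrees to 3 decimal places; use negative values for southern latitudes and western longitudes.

longitude -164.298°

The arc subtends δ = 245633/6371000 = 0.038555 rad at the centre.
Start latitude φ₁ = 0.398616 rad; initial bearing θ = 2.164208 rad.
sin φ₂ = sin φ₁ cos δ + cos φ₁ sin δ cos θ = (0.388143)(0.999257) + (0.921599)(0.038545)(-0.559193) = 0.367990
φ₂ = asin(0.367990) = 0.376847 rad = 21.592°.
Then Δλ = atan2(0.029450, 0.856424) = 0.034374 rad, from sin θ sin δ cos φ₁ over cos δ − sin φ₁ sin φ₂.
Hence λ₂ = -166.267° + 1.969° = -164.298°.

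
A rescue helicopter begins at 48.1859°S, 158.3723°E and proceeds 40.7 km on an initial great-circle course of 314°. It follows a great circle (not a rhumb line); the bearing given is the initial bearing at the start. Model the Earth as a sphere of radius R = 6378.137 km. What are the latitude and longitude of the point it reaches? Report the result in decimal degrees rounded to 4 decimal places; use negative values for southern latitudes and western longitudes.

latitude -47.9313°, longitude 157.9798°

Angular distance δ = d/R = 40.7 / 6378.137 = 0.006381 rad.
With φ₁ = -48.1859° = -0.841003 rad and θ = 314° = 5.480334 rad:
Applying the spherical law of cosines for sides, sin φ₂ = sin φ₁ cos δ + cos φ₁ sin δ cos θ = -0.742341, so φ₂ = -47.9313°.
Δλ = atan2( sin θ sin δ cos φ₁ , cos δ − sin φ₁ sin φ₂ ) = atan2(-0.003060, 0.446704) = -0.006851 rad = -0.3925°.
λ₂ = 158.3723° + -0.3925° = 157.9798°.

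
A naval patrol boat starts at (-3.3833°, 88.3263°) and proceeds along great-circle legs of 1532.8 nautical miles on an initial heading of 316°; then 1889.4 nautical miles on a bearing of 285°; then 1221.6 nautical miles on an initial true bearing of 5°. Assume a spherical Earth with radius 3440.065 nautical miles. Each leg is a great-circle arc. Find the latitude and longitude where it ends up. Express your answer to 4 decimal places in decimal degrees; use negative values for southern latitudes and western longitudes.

Apply the spherical direct solution leg by leg, carrying full precision between legs.
Leg 1: from (-3.3833°, 88.3263°), δ = 1532.8/3440.065 = 0.445573 rad, θ = 316° → φ = 14.8461°, λ = 70.2840°.
Leg 2: from (14.8461°, 70.2840°), δ = 1889.4/3440.065 = 0.549234 rad, θ = 285° → φ = 20.4348°, λ = 37.7290°.
Leg 3: from (20.4348°, 37.7290°), δ = 1221.6/3440.065 = 0.355110 rad, θ = 5° → φ = 40.6873°, λ = 40.0193°.

latitude 40.6873°, longitude 40.0193°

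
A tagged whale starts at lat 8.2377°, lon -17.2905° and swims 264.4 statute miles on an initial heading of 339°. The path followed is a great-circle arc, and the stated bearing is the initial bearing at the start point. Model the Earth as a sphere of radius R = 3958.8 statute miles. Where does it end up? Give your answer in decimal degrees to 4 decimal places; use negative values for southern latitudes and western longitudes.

δ = 264.4/3958.8 = 0.066788 rad (3.8267°).
Converting: φ₁ = 0.143775 rad, θ = 5.916666 rad.
Destination latitude: φ₂ = arcsin( sin φ₁ cos δ + cos φ₁ sin δ cos θ ) = arcsin(0.204623) = 11.8075°.
Δλ = atan2( sin θ sin δ cos φ₁ , cos δ − sin φ₁ sin φ₂ ) = atan2(-0.023670, 0.968452) = -0.024436 rad = -1.4001°.
λ₂ = λ₁ + Δλ = -18.6906°.

latitude 11.8075°, longitude -18.6906°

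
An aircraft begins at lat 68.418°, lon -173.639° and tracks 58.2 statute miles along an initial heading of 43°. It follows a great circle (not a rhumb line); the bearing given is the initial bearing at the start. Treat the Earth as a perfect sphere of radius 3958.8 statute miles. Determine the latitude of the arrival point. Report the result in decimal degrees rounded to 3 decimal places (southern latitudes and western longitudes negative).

latitude 69.027°

δ = 58.2/3958.8 = 0.014701 rad (0.8423°).
Start latitude φ₁ = 1.194119 rad; initial bearing θ = 0.750492 rad.
Applying the spherical law of cosines for sides, sin φ₂ = sin φ₁ cos δ + cos φ₁ sin δ cos θ = 0.933746, so φ₂ = 69.027°.
Then Δλ = atan2(0.003688, 0.131609) = 0.028014 rad, from sin θ sin δ cos φ₁ over cos δ − sin φ₁ sin φ₂.
λ₂ = λ₁ + Δλ = -172.034°.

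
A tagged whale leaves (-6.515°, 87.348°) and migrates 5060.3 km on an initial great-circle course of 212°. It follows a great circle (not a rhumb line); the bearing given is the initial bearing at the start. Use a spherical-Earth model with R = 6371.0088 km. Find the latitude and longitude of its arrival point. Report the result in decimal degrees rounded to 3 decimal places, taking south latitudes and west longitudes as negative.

latitude -42.888°, longitude 56.288°

The arc subtends δ = 5060.3/6371.0088 = 0.794270 rad at the centre.
Start latitude φ₁ = -0.113708 rad; initial bearing θ = 3.700098 rad.
Destination latitude: φ₂ = arcsin( sin φ₁ cos δ + cos φ₁ sin δ cos θ ) = arcsin(-0.680566) = -42.888°.
Then Δλ = atan2(-0.375578, 0.623587) = -0.542099 rad, from sin θ sin δ cos φ₁ over cos δ − sin φ₁ sin φ₂.
λ₂ = λ₁ + Δλ = 56.288°.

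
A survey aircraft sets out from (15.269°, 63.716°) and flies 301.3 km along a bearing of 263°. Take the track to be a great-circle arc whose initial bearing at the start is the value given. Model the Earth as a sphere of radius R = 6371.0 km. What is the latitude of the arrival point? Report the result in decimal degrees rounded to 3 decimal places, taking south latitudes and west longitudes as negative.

latitude 14.922°

The arc subtends δ = 301.3/6371 = 0.047292 rad at the centre.
With φ₁ = 15.269° = 0.266494 rad and θ = 263° = 4.590216 rad:
Destination latitude: φ₂ = arcsin( sin φ₁ cos δ + cos φ₁ sin δ cos θ ) = arcsin(0.257499) = 14.922°.
Δλ = atan2( sin θ sin δ cos φ₁ , cos δ − sin φ₁ sin φ₂ ) = atan2(-0.045266, 0.931069) = -0.048579 rad = -2.783°.
λ₂ = 63.716° + -2.783° = 60.933°.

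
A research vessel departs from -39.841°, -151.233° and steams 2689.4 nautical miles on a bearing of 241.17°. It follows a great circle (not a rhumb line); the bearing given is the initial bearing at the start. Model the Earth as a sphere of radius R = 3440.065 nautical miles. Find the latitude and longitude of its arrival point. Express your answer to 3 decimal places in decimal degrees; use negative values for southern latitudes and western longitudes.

latitude -45.685°, longitude 146.698°

δ = 2689.4/3440.065 = 0.781788 rad (44.7931°).
With φ₁ = -39.841° = -0.695357 rad and θ = 241.17° = 4.209211 rad:
Applying the spherical law of cosines for sides, sin φ₂ = sin φ₁ cos δ + cos φ₁ sin δ cos θ = -0.715510, so φ₂ = -45.685°.
Then Δλ = atan2(-0.473920, 0.251257) = -1.083306 rad, from sin θ sin δ cos φ₁ over cos δ − sin φ₁ sin φ₂.
λ₂ = -151.233° + -62.069° = -213.302°, normalized to (−180°, 180°] → 146.698°.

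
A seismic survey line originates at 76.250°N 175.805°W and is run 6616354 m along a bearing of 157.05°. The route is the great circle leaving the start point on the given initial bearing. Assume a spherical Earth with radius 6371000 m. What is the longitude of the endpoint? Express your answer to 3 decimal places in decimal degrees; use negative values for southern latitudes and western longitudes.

longitude -155.151°

Central angle δ = d/R = 1.038511 rad.
Start latitude φ₁ = 1.330814 rad; initial bearing θ = 2.741040 rad.
sin φ₂ = sin φ₁ cos δ + cos φ₁ sin δ cos θ = (0.971342)(0.507504) + (0.237686)(0.861650)(-0.920845) = 0.304369
φ₂ = asin(0.304369) = 0.309276 rad = 17.720°.
For the longitude increment, Δλ = atan2( sin θ sin δ cos φ₁, cos δ − sin φ₁ sin φ₂ ) = atan2(0.079858, 0.211858) = 20.654°.
λ₂ = -175.805° + 20.654° = -155.151°.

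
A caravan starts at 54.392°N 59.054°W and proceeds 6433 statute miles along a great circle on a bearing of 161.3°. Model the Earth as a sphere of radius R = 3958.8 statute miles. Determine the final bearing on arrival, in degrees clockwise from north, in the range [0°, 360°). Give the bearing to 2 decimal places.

The arc subtends δ = 6433/3958.8 = 1.624987 rad at the centre.
Start latitude φ₁ = 0.949319 rad; initial bearing θ = 2.815216 rad.
sin φ₂ = sin φ₁ cos δ + cos φ₁ sin δ cos θ = (0.813019)(-0.054165) + (0.582236)(0.998532)(-0.947210) = -0.594728
φ₂ = asin(-0.594728) = -0.636927 rad = -36.493°.
For the longitude increment, Δλ = atan2( sin θ sin δ cos φ₁, cos δ − sin φ₁ sin φ₂ ) = atan2(0.186399, 0.429361) = 23.467°.
λ₂ = λ₁ + Δλ = -35.587°.
The forward bearing on arrival equals the back-azimuth from the destination plus 180°.
Back-azimuth from P₂ (-36.49°, -35.59°) to P₁ (54.39°, -59.05°), with Δλ' = λ₁ − λ₂ = -23.47°: atan2( sin Δλ' cos φ₁ , cos φ₂ sin φ₁ − sin φ₂ cos φ₁ cos Δλ' ) = 346.57°.
Final bearing = (346.57° + 180°) mod 360° = 166.57°.

final bearing 166.57°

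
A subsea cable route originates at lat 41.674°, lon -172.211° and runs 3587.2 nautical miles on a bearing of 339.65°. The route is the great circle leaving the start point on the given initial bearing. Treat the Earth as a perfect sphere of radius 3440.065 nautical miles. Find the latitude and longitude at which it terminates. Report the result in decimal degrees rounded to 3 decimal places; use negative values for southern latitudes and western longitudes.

latitude 70.040°, longitude 69.428°

δ = 3587.2/3440.065 = 1.042771 rad (59.7464°).
Start latitude φ₁ = 0.727349 rad; initial bearing θ = 5.928011 rad.
Destination latitude: φ₂ = arcsin( sin φ₁ cos δ + cos φ₁ sin δ cos θ ) = arcsin(0.939931) = 70.040°.
For the longitude increment, Δλ = atan2( sin θ sin δ cos φ₁, cos δ − sin φ₁ sin φ₂ ) = atan2(-0.224374, -0.121123) = -118.361°.
λ₂ = -172.211° + -118.361° = -290.572°, normalized to (−180°, 180°] → 69.428°.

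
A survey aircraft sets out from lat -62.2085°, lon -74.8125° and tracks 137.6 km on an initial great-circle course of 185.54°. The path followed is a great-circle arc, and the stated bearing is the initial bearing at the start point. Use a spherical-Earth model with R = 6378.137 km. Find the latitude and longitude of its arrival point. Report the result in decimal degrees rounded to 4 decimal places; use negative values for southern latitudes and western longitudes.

Central angle δ = d/R = 0.021574 rad.
Start latitude φ₁ = -1.085743 rad; initial bearing θ = 3.238284 rad.
Destination latitude: φ₂ = arcsin( sin φ₁ cos δ + cos φ₁ sin δ cos θ ) = arcsin(-0.894455) = -63.4386°.
Then Δλ = atan2(-0.000971, 0.208487) = -0.004657 rad, from sin θ sin δ cos φ₁ over cos δ − sin φ₁ sin φ₂.
Hence λ₂ = -74.8125° + -0.2668° = -75.0793°.

latitude -63.4386°, longitude -75.0793°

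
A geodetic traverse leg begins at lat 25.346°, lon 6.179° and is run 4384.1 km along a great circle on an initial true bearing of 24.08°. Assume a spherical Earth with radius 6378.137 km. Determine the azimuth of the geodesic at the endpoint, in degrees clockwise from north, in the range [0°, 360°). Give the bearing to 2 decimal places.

final bearing 45.20°

δ = 4384.1/6378.137 = 0.687364 rad (39.3830°).
Converting: φ₁ = 0.442371 rad, θ = 0.420275 rad.
sin φ₂ = sin φ₁ cos δ + cos φ₁ sin δ cos θ = (0.428084)(0.772921) + (0.903739)(0.634502)(0.912977) = 0.854398
φ₂ = asin(0.854398) = 1.024391 rad = 58.693°.
Then Δλ = atan2(0.233964, 0.407168) = 0.521543 rad, from sin θ sin δ cos φ₁ over cos δ − sin φ₁ sin φ₂.
Hence λ₂ = 6.179° + 29.882° = 36.061°.
The forward bearing on arrival equals the back-azimuth from the destination plus 180°.
Back-azimuth from P₂ (58.69°, 36.06°) to P₁ (25.35°, 6.18°), with Δλ' = λ₁ − λ₂ = -29.88°: atan2( sin Δλ' cos φ₁ , cos φ₂ sin φ₁ − sin φ₂ cos φ₁ cos Δλ' ) = 225.20°.
Final bearing = (225.20° + 180°) mod 360° = 45.20°.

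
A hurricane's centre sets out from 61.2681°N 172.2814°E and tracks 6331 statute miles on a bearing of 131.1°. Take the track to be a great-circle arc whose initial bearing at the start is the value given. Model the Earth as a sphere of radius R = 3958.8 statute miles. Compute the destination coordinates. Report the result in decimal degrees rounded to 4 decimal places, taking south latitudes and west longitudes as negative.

latitude -19.9258°, longitude -134.4714°

The arc subtends δ = 6331/3958.8 = 1.599222 rad at the centre.
Start latitude φ₁ = 1.069330 rad; initial bearing θ = 2.288127 rad.
Destination latitude: φ₂ = arcsin( sin φ₁ cos δ + cos φ₁ sin δ cos θ ) = arcsin(-0.340803) = -19.9258°.
For the longitude increment, Δλ = atan2( sin θ sin δ cos φ₁, cos δ − sin φ₁ sin φ₂ ) = atan2(0.362100, 0.270421) = 53.2472°.
λ₂ = 172.2814° + 53.2472° = 225.5286°, normalized to (−180°, 180°] → -134.4714°.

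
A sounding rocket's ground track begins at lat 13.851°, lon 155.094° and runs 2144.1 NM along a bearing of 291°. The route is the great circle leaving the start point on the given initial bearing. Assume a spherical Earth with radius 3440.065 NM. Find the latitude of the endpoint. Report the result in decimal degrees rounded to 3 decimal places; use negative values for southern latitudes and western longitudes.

latitude 23.421°

δ = 2144.1/3440.065 = 0.623273 rad (35.7109°).
With φ₁ = 13.851° = 0.241746 rad and θ = 291° = 5.078908 rad:
Destination latitude: φ₂ = arcsin( sin φ₁ cos δ + cos φ₁ sin δ cos θ ) = arcsin(0.397480) = 23.421°.
For the longitude increment, Δλ = atan2( sin θ sin δ cos φ₁, cos δ − sin φ₁ sin φ₂ ) = atan2(-0.529081, 0.716817) = -36.431°.
λ₂ = 155.094° + -36.431° = 118.663°.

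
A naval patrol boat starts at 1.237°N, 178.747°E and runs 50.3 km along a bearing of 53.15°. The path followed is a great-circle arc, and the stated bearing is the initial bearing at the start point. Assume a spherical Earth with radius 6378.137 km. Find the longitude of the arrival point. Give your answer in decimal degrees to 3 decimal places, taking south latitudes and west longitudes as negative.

Angular distance δ = d/R = 50.3 / 6378.137 = 0.007886 rad.
Converting: φ₁ = 0.021590 rad, θ = 0.927642 rad.
sin φ₂ = sin φ₁ cos δ + cos φ₁ sin δ cos θ = (0.021588)(0.999969) + (0.999767)(0.007886)(0.599722) = 0.026316
φ₂ = asin(0.026316) = 0.026319 rad = 1.508°.
Then Δλ = atan2(0.006309, 0.999401) = 0.006313 rad, from sin θ sin δ cos φ₁ over cos δ − sin φ₁ sin φ₂.
λ₂ = λ₁ + Δλ = 179.109°.

longitude 179.109°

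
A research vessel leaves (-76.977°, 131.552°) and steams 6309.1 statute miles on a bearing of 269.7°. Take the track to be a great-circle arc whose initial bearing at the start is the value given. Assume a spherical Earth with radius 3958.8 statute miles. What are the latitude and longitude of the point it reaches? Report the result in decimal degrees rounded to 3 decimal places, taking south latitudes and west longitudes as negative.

Angular distance δ = d/R = 6309.1 / 3958.8 = 1.593690 rad.
Start latitude φ₁ = -1.343502 rad; initial bearing θ = 4.707153 rad.
sin φ₂ = sin φ₁ cos δ + cos φ₁ sin δ cos θ = (-0.974280)(-0.022892) + (0.225342)(0.999738)(-0.005236) = 0.021123
φ₂ = asin(0.021123) = 0.021125 rad = 1.210°.
For the longitude increment, Δλ = atan2( sin θ sin δ cos φ₁, cos δ − sin φ₁ sin φ₂ ) = atan2(-0.225280, -0.002312) = -90.588°.
Hence λ₂ = 131.552° + -90.588° = 40.964°.

latitude 1.210°, longitude 40.964°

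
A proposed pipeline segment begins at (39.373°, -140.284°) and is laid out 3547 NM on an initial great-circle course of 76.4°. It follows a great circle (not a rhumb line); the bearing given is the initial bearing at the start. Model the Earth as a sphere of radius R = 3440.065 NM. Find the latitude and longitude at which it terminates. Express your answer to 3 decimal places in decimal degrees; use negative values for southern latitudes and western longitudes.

The arc subtends δ = 3547/3440.065 = 1.031085 rad at the centre.
Start latitude φ₁ = 0.687188 rad; initial bearing θ = 1.333432 rad.
Applying the spherical law of cosines for sides, sin φ₂ = sin φ₁ cos δ + cos φ₁ sin δ cos θ = 0.481928, so φ₂ = 28.811°.
For the longitude increment, Δλ = atan2( sin θ sin δ cos φ₁, cos δ − sin φ₁ sin φ₂ ) = atan2(0.644557, 0.208169) = 72.101°.
λ₂ = λ₁ + Δλ = -68.183°.

latitude 28.811°, longitude -68.183°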